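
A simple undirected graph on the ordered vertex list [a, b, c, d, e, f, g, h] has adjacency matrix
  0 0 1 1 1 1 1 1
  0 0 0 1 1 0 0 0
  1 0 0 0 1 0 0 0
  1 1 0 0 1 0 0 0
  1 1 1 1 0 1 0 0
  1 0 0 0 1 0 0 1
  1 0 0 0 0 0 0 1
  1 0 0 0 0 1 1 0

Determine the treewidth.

2

A width-2 tree decomposition is:
Bags: B1 = {a, d, e}  B2 = {a, e, f}  B3 = {a, f, h}  B4 = {a, g, h}  B5 = {b, d, e}  B6 = {a, c, e}
Tree: B1–B2, B2–B3, B3–B4, B1–B5, B1–B6
Every bag has size at most 3, so the width is 3 − 1 = 2 and tw(G) ≤ 2. On the other hand G contains the 3-clique {a, g, h}. A clique must lie in a single bag of any decomposition, so no decomposition can have width below 2. Therefore the treewidth is 2.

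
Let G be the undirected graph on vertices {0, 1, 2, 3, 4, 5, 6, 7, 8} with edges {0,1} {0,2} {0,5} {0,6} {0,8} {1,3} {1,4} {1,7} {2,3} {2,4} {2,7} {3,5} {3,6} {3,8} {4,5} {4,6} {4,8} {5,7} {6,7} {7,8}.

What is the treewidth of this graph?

4

A width-4 tree decomposition is:
Bags: B1 = {0, 3, 4, 5, 7}  B2 = {0, 2, 3, 4, 7}  B3 = {0, 3, 4, 7, 8}  B4 = {0, 1, 3, 4, 7}  B5 = {0, 3, 4, 6, 7}
Tree: B1–B2, B2–B3, B3–B4, B4–B5
Every bag has size at most 5, so the width is 5 − 1 = 4 and tw(G) ≤ 4. For the lower bound: the 5 vertex sets {5,7}, {0,2}, {3,8}, {4}, {1} are disjoint, each induces a connected subgraph, and every pair is joined by at least one edge of G. Contracting each set to a single vertex therefore yields K_{5} as a minor, and since treewidth is minor-monotone, tw(G) ≥ tw(K_{5}) = 4. Therefore the treewidth is 4.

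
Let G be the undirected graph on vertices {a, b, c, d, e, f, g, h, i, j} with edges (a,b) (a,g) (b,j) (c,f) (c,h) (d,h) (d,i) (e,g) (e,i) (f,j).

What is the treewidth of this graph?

2

A width-2 tree decomposition is:
Bags: B1 = {a, b, g}  B2 = {b, g, j}  B3 = {f, g, j}  B4 = {c, f, g}  B5 = {c, g, h}  B6 = {d, g, h}  B7 = {d, g, i}  B8 = {e, g, i}
Tree: B1–B2, B2–B3, B3–B4, B4–B5, B5–B6, B6–B7, B7–B8
The largest bag has 3 vertices, giving width 2; this decomposition certifies tw(G) ≤ 2. For the lower bound, G contains the cycle g–a–b–j–f–c–h–d–i–e–g, so G is not a forest; only forests have treewidth ≤ 1, hence tw(G) ≥ 2. Therefore the treewidth is 2.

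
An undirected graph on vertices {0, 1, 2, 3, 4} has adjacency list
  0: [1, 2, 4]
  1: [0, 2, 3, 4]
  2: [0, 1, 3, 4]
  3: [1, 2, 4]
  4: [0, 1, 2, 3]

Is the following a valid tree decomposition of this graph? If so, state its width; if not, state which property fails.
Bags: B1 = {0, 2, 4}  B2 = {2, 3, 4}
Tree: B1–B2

A tree decomposition must satisfy three properties: every vertex lies in some bag; for every edge, both endpoints lie together in some bag; and for every vertex, the bags containing it form a connected subtree. Here vertex 1 appears in no bag, so the decomposition is invalid.

No — vertex 1 appears in no bag.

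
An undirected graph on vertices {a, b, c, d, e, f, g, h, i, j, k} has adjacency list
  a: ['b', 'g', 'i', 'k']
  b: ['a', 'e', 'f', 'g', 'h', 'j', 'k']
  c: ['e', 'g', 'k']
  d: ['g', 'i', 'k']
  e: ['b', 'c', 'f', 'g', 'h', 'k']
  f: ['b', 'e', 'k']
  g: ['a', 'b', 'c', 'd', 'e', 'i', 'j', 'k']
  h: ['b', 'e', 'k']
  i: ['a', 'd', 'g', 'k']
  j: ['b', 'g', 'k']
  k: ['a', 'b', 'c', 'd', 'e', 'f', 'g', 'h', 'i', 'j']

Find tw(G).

A width-3 tree decomposition is:
Bags: B1 = {a, b, g, k}  B2 = {a, g, i, k}  B3 = {b, e, g, k}  B4 = {b, e, f, k}  B5 = {d, g, i, k}  B6 = {b, g, j, k}  B7 = {b, e, h, k}  B8 = {c, e, g, k}
Tree: B1–B2, B1–B3, B3–B4, B2–B5, B1–B6, B4–B7, B3–B8
The largest bag has 4 vertices, giving width 3; this decomposition certifies tw(G) ≤ 3. On the other hand G contains the 4-clique {d, g, i, k}. A clique must lie in a single bag of any decomposition, so no decomposition can have width below 3. Hence tw(G) = 3 exactly.

3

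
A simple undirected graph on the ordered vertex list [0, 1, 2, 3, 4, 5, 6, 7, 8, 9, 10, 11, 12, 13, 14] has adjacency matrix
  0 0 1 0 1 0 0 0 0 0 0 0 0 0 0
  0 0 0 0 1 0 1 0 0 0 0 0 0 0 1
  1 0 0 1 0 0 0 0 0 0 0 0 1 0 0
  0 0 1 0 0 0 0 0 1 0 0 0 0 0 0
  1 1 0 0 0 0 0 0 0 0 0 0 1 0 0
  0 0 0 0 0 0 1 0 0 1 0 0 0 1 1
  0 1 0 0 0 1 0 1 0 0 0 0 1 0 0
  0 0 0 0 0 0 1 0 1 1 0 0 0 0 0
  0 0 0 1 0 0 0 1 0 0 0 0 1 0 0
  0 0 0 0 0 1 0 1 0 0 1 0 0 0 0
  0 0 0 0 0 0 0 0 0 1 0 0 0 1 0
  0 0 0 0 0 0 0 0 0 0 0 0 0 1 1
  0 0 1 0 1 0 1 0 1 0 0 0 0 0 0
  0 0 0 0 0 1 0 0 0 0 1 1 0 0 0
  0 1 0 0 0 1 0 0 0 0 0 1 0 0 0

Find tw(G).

A width-3 tree decomposition is:
Bags: B1 = {9, 10, 11, 13}  B2 = {5, 9, 11, 13}  B3 = {5, 9, 11, 14}  B4 = {5, 7, 9, 14}  B5 = {5, 6, 7, 14}  B6 = {1, 6, 7, 14}  B7 = {1, 6, 7, 8}  B8 = {1, 6, 8, 12}  B9 = {1, 4, 8, 12}  B10 = {3, 4, 8, 12}  B11 = {2, 3, 4, 12}  B12 = {0, 2, 3, 4}
Tree: B1–B2, B2–B3, B3–B4, B4–B5, B5–B6, B6–B7, B7–B8, B8–B9, B9–B10, B10–B11, B11–B12
The largest bag has 4 vertices, giving width 3; this decomposition certifies tw(G) ≤ 3. For the lower bound: the 4 vertex sets {10,11,13}, {9}, {5}, {1,6,7,14} are disjoint, each induces a connected subgraph, and every pair is joined by at least one edge of G. Contracting each set to a single vertex therefore yields K_{4} as a minor, and since treewidth is minor-monotone, tw(G) ≥ tw(K_{4}) = 3. Combining the bounds, tw(G) = 3.

3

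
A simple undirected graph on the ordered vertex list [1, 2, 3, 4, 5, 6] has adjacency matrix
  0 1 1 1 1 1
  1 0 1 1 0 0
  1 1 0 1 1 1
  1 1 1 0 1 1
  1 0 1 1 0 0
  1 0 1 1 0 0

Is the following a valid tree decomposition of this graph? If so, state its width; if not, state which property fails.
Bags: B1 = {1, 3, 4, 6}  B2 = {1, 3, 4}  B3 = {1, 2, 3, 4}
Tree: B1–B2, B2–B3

A tree decomposition must satisfy three properties: every vertex lies in some bag; for every edge, both endpoints lie together in some bag; and for every vertex, the bags containing it form a connected subtree. Here vertex 5 appears in no bag, so the decomposition is invalid.

No — vertex 5 appears in no bag.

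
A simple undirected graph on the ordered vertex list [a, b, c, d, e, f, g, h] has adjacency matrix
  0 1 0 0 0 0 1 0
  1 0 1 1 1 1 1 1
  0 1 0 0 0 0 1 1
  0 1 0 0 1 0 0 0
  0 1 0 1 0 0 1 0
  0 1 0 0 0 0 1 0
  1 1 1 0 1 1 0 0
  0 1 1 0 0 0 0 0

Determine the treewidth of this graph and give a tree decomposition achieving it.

Treewidth 2.
One optimal decomposition is:
Bags: B1 = {b, d, e}  B2 = {b, e, g}  B3 = {b, c, g}  B4 = {b, c, h}  B5 = {b, f, g}  B6 = {a, b, g}
Tree: B1–B2, B2–B3, B3–B4, B3–B5, B5–B6

Each bag holds 3 vertices, so the decomposition has width 2, which upper-bounds the treewidth. On the other hand G contains the 3-clique {b, d, e}. A clique must lie in a single bag of any decomposition, so no decomposition can have width below 2. The upper and lower bounds meet at 2, so that is the treewidth.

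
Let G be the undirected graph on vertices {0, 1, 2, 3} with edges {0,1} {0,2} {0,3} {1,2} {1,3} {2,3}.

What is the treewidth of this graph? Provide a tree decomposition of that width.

A single bag containing all 4 vertices is trivially a valid decomposition of width 3. Conversely, {0, 1, 2, 3} is a clique of size 4, and the vertices of any clique must share a bag in every tree decomposition; so some bag has ≥ 4 vertices and tw(G) ≥ 3. Therefore the treewidth is 3.

Treewidth 3.
One optimal decomposition is:
Bags: B1 = {0, 1, 2, 3}
Tree: (single bag)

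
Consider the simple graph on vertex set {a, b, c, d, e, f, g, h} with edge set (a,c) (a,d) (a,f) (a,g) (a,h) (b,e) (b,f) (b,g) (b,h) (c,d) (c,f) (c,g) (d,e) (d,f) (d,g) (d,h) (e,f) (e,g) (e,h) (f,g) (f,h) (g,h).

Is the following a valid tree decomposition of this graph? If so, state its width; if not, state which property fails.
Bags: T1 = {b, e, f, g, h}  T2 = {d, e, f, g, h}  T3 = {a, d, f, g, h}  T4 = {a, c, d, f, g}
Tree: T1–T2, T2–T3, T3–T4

Yes; width 4.

Vertex coverage: the bags together contain {a, b, c, d, e, f, g, h}, the full vertex set. Edge coverage: each edge of G has both endpoints in at least one bag. Running intersection: for every vertex, the bags containing it form a connected subtree. All three properties hold, so this is a valid tree decomposition of width max|bag| − 1 = 4, and hence tw(G) ≤ 4.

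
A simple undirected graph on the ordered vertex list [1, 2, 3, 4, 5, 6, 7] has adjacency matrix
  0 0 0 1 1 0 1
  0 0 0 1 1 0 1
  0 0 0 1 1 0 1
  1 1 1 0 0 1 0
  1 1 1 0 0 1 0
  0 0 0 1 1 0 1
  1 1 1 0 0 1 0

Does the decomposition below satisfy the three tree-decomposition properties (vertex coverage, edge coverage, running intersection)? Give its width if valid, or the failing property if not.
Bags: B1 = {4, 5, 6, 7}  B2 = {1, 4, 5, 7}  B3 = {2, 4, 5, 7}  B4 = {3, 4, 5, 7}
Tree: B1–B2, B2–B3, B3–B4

Yes; width 3.

Checking the three conditions: (i) the bags cover all of {1, 2, 3, 4, 5, 6, 7}; (ii) for each edge, some bag contains both endpoints; (iii) the bags containing any fixed vertex form a subtree. All hold, so the decomposition is valid with width 4 − 1 = 3.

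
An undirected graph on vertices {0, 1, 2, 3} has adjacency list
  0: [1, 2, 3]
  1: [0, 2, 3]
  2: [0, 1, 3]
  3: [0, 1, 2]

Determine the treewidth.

A width-3 tree decomposition is:
Bags: B1 = {0, 1, 2, 3}
Tree: (single bag)
A single bag containing all 4 vertices is trivially a valid decomposition of width 3. For the lower bound, the 4 vertices {0, 1, 2, 3} are pairwise adjacent, and any tree decomposition puts a clique entirely inside one bag — forcing width ≥ 3. Therefore the treewidth is 3.

3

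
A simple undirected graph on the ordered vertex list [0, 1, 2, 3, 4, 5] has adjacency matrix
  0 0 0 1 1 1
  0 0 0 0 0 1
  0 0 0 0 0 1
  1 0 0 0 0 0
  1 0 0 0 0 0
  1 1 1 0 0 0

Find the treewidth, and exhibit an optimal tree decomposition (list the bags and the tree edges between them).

The largest bag has 2 vertices, giving width 1; this decomposition certifies tw(G) ≤ 1. Since G has at least one edge (e.g. 1–5), it is not an edgeless graph, so tw(G) ≥ 1. Therefore the treewidth is 1.

Treewidth 1.
One optimal decomposition is:
Bags: B1 = {1, 5}  B2 = {0, 5}  B3 = {0, 3}  B4 = {2, 5}  B5 = {0, 4}
Tree: B1–B2, B2–B3, B1–B4, B3–B5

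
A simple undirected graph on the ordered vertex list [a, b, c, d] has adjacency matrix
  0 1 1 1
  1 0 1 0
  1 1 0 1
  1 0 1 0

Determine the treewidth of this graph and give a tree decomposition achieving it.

Treewidth 2.
One such decomposition:
Bags: B1 = {a, c, d}  B2 = {a, b, c}
Tree: B1–B2

The largest bag has 3 vertices, giving width 2; this decomposition certifies tw(G) ≤ 2. For the lower bound, the 3 vertices {a, c, d} are pairwise adjacent, and any tree decomposition puts a clique entirely inside one bag — forcing width ≥ 2. Hence tw(G) = 2 exactly.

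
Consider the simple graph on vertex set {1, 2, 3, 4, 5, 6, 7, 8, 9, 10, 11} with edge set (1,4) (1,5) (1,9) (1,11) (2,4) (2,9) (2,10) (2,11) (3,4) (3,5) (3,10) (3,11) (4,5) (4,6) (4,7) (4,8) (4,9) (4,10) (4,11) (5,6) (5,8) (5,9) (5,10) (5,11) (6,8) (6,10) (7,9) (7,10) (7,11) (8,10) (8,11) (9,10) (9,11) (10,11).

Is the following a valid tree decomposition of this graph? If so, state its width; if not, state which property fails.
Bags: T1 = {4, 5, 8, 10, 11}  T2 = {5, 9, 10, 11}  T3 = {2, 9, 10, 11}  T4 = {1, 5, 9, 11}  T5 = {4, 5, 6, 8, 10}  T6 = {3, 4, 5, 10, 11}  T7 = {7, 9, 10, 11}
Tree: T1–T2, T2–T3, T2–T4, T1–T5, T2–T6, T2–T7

A tree decomposition must satisfy three properties: every vertex lies in some bag; for every edge, both endpoints lie together in some bag; and for every vertex, the bags containing it form a connected subtree. Here edge (4,9) lies in no bag, so the decomposition is invalid.

No — edge (4,9) lies in no bag.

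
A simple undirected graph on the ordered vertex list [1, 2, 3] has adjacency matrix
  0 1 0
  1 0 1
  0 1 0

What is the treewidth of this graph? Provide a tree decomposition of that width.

Treewidth 1.
Bags: B1 = {1, 2}  B2 = {2, 3}
Tree: B1–B2

Every bag has size at most 2, so the width is 2 − 1 = 1 and tw(G) ≤ 1. Any graph with an edge has treewidth ≥ 1, and G has the edge 2–1. Combining the bounds, tw(G) = 1.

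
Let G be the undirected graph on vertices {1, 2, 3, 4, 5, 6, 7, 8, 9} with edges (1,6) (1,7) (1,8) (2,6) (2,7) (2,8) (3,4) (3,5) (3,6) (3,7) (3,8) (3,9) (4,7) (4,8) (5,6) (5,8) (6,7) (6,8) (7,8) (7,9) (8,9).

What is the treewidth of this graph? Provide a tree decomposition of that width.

Each bag holds 4 vertices, so the decomposition has width 3, which upper-bounds the treewidth. Conversely, {3, 5, 6, 8} is a clique of size 4, and the vertices of any clique must share a bag in every tree decomposition; so some bag has ≥ 4 vertices and tw(G) ≥ 3. The upper and lower bounds meet at 3, so that is the treewidth.

Treewidth 3.
One optimal decomposition is:
Bags: B1 = {3, 6, 7, 8}  B2 = {3, 4, 7, 8}  B3 = {3, 7, 8, 9}  B4 = {1, 6, 7, 8}  B5 = {2, 6, 7, 8}  B6 = {3, 5, 6, 8}
Tree: B1–B2, B2–B3, B1–B4, B1–B5, B1–B6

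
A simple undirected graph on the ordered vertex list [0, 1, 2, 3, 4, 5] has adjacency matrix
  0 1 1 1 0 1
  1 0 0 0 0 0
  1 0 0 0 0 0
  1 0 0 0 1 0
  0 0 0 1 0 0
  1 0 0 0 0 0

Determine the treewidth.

1

A width-1 tree decomposition is:
Bags: B1 = {0, 2}  B2 = {0, 5}  B3 = {0, 1}  B4 = {0, 3}  B5 = {3, 4}
Tree: B1–B2, B2–B3, B1–B4, B4–B5
The largest bag has 2 vertices, giving width 1; this decomposition certifies tw(G) ≤ 1. G has an edge, so its treewidth is at least 1. Hence tw(G) = 1 exactly.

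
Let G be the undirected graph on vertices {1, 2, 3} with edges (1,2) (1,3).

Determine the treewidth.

A width-1 tree decomposition is:
Bags: B1 = {1, 3}  B2 = {1, 2}
Tree: B1–B2
The largest bag has 2 vertices, giving width 1; this decomposition certifies tw(G) ≤ 1. Any graph with an edge has treewidth ≥ 1, and G has the edge 1–3. Hence tw(G) = 1 exactly.

1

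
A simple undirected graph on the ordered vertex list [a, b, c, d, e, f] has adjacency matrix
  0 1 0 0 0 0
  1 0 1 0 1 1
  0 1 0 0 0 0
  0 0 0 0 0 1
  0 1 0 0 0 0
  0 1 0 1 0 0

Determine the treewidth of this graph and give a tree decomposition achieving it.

The largest bag has 2 vertices, giving width 1; this decomposition certifies tw(G) ≤ 1. Since G has at least one edge (e.g. a–b), it is not an edgeless graph, so tw(G) ≥ 1. The upper and lower bounds meet at 1, so that is the treewidth.

Treewidth 1.
Bags: B1 = {a, b}  B2 = {b, c}  B3 = {b, f}  B4 = {b, e}  B5 = {d, f}
Tree: B1–B2, B1–B3, B2–B4, B3–B5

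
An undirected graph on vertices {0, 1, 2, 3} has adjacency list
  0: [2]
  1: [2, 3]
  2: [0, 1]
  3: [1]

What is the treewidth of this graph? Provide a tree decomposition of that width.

Treewidth 1.
One optimal decomposition is:
Bags: B1 = {1, 2}  B2 = {0, 2}  B3 = {1, 3}
Tree: B1–B2, B1–B3

Each bag holds 2 vertices, so the decomposition has width 1, which upper-bounds the treewidth. Since G has at least one edge (e.g. 2–1), it is not an edgeless graph, so tw(G) ≥ 1. The upper and lower bounds meet at 1, so that is the treewidth.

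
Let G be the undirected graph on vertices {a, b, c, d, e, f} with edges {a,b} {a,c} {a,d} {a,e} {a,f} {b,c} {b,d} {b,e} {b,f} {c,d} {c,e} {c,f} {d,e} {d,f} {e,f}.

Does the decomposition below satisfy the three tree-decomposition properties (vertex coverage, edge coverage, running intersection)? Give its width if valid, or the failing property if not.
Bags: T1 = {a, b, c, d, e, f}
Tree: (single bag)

Yes; width 5.

Every vertex of G appears in some bag (union = {a, b, c, d, e, f}); every edge is covered by a bag; and for each vertex v the set of bags containing v is connected in the bag tree. The decomposition is therefore valid. The largest bag has 6 vertices, so the width is 5.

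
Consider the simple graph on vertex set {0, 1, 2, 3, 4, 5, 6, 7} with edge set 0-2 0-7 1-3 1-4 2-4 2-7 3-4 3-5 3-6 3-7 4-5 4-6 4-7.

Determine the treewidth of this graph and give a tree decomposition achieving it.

Treewidth 2.
Bags: B1 = {3, 4, 7}  B2 = {1, 3, 4}  B3 = {3, 4, 5}  B4 = {3, 4, 6}  B5 = {2, 4, 7}  B6 = {0, 2, 7}
Tree: B1–B2, B2–B3, B1–B4, B1–B5, B5–B6

Each bag holds 3 vertices, so the decomposition has width 2, which upper-bounds the treewidth. For the lower bound, the 3 vertices {0, 2, 7} are pairwise adjacent, and any tree decomposition puts a clique entirely inside one bag — forcing width ≥ 2. Hence tw(G) = 2 exactly.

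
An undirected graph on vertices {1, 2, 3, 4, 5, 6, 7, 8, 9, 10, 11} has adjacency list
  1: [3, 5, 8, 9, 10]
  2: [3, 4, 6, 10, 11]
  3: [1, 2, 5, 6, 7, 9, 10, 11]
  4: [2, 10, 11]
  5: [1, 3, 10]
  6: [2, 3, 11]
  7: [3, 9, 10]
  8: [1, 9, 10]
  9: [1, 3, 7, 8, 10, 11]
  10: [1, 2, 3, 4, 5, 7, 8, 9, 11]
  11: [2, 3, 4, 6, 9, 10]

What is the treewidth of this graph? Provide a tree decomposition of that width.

The largest bag has 4 vertices, giving width 3; this decomposition certifies tw(G) ≤ 3. Conversely, {1, 8, 9, 10} is a clique of size 4, and the vertices of any clique must share a bag in every tree decomposition; so some bag has ≥ 4 vertices and tw(G) ≥ 3. Therefore the treewidth is 3.

Treewidth 3.
One such decomposition:
Bags: B1 = {3, 9, 10, 11}  B2 = {3, 7, 9, 10}  B3 = {2, 3, 10, 11}  B4 = {1, 3, 9, 10}  B5 = {1, 8, 9, 10}  B6 = {2, 3, 6, 11}  B7 = {2, 4, 10, 11}  B8 = {1, 3, 5, 10}
Tree: B1–B2, B1–B3, B1–B4, B4–B5, B3–B6, B3–B7, B4–B8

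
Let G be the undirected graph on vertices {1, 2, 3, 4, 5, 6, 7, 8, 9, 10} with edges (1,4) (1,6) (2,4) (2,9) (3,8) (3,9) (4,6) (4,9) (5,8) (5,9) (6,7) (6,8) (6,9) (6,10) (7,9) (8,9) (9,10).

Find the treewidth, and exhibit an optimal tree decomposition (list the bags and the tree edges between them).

The largest bag has 3 vertices, giving width 2; this decomposition certifies tw(G) ≤ 2. For the lower bound, the 3 vertices {1, 4, 6} are pairwise adjacent, and any tree decomposition puts a clique entirely inside one bag — forcing width ≥ 2. Hence tw(G) = 2 exactly.

Treewidth 2.
Bags: B1 = {6, 9, 10}  B2 = {4, 6, 9}  B3 = {2, 4, 9}  B4 = {6, 8, 9}  B5 = {6, 7, 9}  B6 = {1, 4, 6}  B7 = {3, 8, 9}  B8 = {5, 8, 9}
Tree: B1–B2, B2–B3, B2–B4, B2–B5, B2–B6, B4–B7, B4–B8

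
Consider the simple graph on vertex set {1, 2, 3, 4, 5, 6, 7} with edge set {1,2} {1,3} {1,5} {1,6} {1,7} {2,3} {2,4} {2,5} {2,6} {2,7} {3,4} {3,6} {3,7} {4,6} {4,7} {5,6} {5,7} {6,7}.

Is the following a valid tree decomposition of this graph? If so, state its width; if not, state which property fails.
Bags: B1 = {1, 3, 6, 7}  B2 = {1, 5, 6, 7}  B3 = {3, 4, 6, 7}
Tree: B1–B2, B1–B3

A tree decomposition must satisfy three properties: every vertex lies in some bag; for every edge, both endpoints lie together in some bag; and for every vertex, the bags containing it form a connected subtree. Here vertex 2 appears in no bag, so the decomposition is invalid.

No — vertex 2 appears in no bag.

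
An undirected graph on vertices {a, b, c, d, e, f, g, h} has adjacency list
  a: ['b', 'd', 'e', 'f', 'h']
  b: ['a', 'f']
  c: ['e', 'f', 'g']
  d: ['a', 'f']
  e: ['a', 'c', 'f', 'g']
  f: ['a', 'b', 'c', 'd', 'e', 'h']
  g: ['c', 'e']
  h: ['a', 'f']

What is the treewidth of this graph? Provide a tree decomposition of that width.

Treewidth 2.
Bags: B1 = {a, b, f}  B2 = {a, e, f}  B3 = {a, d, f}  B4 = {a, f, h}  B5 = {c, e, f}  B6 = {c, e, g}
Tree: B1–B2, B1–B3, B2–B4, B2–B5, B5–B6

Each bag holds 3 vertices, so the decomposition has width 2, which upper-bounds the treewidth. For the lower bound, the 3 vertices {c, e, g} are pairwise adjacent, and any tree decomposition puts a clique entirely inside one bag — forcing width ≥ 2. Combining the bounds, tw(G) = 2.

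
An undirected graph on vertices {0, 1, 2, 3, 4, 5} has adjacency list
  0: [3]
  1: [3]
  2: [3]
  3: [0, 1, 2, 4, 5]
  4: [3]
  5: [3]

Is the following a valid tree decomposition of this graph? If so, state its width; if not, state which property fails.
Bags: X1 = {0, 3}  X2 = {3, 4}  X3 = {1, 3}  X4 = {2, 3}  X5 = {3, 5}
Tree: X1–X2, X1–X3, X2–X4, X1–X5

Every vertex of G appears in some bag (union = {0, 1, 2, 3, 4, 5}); every edge is covered by a bag; and for each vertex v the set of bags containing v is connected in the bag tree. The decomposition is therefore valid. The largest bag has 2 vertices, so the width is 1.

Yes; width 1.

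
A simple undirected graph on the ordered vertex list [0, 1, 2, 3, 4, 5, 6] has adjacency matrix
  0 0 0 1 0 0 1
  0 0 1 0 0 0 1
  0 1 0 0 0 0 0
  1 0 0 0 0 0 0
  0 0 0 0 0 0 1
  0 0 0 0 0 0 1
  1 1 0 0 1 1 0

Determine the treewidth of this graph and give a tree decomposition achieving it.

Treewidth 1.
One optimal decomposition is:
Bags: B1 = {0, 6}  B2 = {0, 3}  B3 = {4, 6}  B4 = {5, 6}  B5 = {1, 6}  B6 = {1, 2}
Tree: B1–B2, B1–B3, B3–B4, B3–B5, B5–B6

Each bag holds 2 vertices, so the decomposition has width 1, which upper-bounds the treewidth. G has an edge, so its treewidth is at least 1. The upper and lower bounds meet at 1, so that is the treewidth.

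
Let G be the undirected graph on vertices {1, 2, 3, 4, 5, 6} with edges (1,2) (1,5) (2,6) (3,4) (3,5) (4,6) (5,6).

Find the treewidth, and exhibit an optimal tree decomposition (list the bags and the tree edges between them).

Treewidth 2.
Bags: B1 = {1, 2, 5}  B2 = {2, 5, 6}  B3 = {3, 5, 6}  B4 = {3, 4, 6}
Tree: B1–B2, B2–B3, B3–B4

Every bag has size at most 3, so the width is 3 − 1 = 2 and tw(G) ≤ 2. For the lower bound, G contains the cycle 1–2–6–5–1, so G is not a forest; only forests have treewidth ≤ 1, hence tw(G) ≥ 2. The upper and lower bounds meet at 2, so that is the treewidth.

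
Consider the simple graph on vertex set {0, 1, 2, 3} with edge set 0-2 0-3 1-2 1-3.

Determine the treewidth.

2

A width-2 tree decomposition is:
Bags: B1 = {0, 1, 3}  B2 = {0, 1, 2}
Tree: B1–B2
The largest bag has 3 vertices, giving width 2; this decomposition certifies tw(G) ≤ 2. Since 0–3–1–2–0 is a cycle in G, G is not acyclic. Forests are exactly the graphs of treewidth ≤ 1, so tw(G) ≥ 2. Hence tw(G) = 2 exactly.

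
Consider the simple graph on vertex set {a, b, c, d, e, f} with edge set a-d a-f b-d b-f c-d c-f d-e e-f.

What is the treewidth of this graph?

2

A width-2 tree decomposition is:
Bags: B1 = {c, d, f}  B2 = {a, d, f}  B3 = {d, e, f}  B4 = {b, d, f}
Tree: B1–B2, B2–B3, B3–B4
Each bag holds 3 vertices, so the decomposition has width 2, which upper-bounds the treewidth. Since c–d–a–f–c is a cycle in G, G is not acyclic. Forests are exactly the graphs of treewidth ≤ 1, so tw(G) ≥ 2. The upper and lower bounds meet at 2, so that is the treewidth.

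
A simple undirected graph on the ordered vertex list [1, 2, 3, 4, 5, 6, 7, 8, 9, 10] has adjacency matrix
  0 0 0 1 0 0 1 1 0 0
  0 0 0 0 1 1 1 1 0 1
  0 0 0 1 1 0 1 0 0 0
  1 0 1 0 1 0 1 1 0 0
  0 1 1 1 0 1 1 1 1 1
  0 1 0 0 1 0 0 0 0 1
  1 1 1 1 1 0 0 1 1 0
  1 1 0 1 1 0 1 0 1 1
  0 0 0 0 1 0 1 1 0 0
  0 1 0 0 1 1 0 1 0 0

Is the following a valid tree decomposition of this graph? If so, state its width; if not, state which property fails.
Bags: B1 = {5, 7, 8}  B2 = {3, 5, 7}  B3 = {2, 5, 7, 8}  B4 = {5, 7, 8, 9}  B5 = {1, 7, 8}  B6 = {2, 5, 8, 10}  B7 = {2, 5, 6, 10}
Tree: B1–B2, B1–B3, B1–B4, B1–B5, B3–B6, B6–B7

No — vertex 4 appears in no bag.

A tree decomposition must satisfy three properties: every vertex lies in some bag; for every edge, both endpoints lie together in some bag; and for every vertex, the bags containing it form a connected subtree. Here vertex 4 appears in no bag, so the decomposition is invalid.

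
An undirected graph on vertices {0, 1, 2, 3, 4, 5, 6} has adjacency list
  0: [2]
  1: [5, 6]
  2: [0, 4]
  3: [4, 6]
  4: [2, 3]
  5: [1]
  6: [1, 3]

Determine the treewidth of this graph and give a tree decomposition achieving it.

Treewidth 1.
Bags: B1 = {0, 2}  B2 = {2, 4}  B3 = {3, 4}  B4 = {3, 6}  B5 = {1, 6}  B6 = {1, 5}
Tree: B1–B2, B2–B3, B3–B4, B4–B5, B5–B6

The largest bag has 2 vertices, giving width 1; this decomposition certifies tw(G) ≤ 1. Any graph with an edge has treewidth ≥ 1, and G has the edge 0–2. Hence tw(G) = 1 exactly.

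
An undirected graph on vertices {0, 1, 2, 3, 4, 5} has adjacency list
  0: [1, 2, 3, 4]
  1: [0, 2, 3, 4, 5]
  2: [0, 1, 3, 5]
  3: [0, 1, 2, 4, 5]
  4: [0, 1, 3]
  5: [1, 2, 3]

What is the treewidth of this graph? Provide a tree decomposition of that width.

Every bag has size at most 4, so the width is 4 − 1 = 3 and tw(G) ≤ 3. For the lower bound, the 4 vertices {0, 1, 2, 3} are pairwise adjacent, and any tree decomposition puts a clique entirely inside one bag — forcing width ≥ 3. The upper and lower bounds meet at 3, so that is the treewidth.

Treewidth 3.
One optimal decomposition is:
Bags: B1 = {0, 1, 3, 4}  B2 = {0, 1, 2, 3}  B3 = {1, 2, 3, 5}
Tree: B1–B2, B2–B3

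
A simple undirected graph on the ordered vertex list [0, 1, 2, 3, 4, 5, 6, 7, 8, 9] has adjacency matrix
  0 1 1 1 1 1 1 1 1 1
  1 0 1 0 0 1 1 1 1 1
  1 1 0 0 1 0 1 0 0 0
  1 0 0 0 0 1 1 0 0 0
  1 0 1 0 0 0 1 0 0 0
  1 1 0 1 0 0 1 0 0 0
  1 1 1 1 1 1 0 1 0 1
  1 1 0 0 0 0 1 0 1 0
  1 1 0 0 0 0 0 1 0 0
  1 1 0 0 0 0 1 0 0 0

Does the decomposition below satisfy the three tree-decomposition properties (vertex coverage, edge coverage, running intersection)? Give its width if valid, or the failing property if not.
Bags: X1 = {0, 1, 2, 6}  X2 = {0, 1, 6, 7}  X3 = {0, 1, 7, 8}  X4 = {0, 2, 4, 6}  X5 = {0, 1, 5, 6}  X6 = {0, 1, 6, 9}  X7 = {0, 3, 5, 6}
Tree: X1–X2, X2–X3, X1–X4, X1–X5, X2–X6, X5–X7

Checking the three conditions: (i) the bags cover all of {0, 1, 2, 3, 4, 5, 6, 7, 8, 9}; (ii) for each edge, some bag contains both endpoints; (iii) the bags containing any fixed vertex form a subtree. All hold, so the decomposition is valid with width 4 − 1 = 3.

Yes; width 3.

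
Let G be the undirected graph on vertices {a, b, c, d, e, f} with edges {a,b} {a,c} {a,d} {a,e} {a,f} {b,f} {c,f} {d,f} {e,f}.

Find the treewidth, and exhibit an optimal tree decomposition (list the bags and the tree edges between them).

Each bag holds 3 vertices, so the decomposition has width 2, which upper-bounds the treewidth. Conversely, {a, d, f} is a clique of size 3, and the vertices of any clique must share a bag in every tree decomposition; so some bag has ≥ 3 vertices and tw(G) ≥ 2. Therefore the treewidth is 2.

Treewidth 2.
Bags: B1 = {a, e, f}  B2 = {a, c, f}  B3 = {a, b, f}  B4 = {a, d, f}
Tree: B1–B2, B1–B3, B2–B4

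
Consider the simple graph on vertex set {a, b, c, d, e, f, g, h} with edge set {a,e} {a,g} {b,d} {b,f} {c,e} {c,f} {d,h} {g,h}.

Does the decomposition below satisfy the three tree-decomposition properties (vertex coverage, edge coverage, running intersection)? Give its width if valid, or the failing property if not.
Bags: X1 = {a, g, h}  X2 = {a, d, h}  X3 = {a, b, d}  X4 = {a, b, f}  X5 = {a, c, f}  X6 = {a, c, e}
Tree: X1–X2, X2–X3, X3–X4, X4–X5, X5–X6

Every vertex of G appears in some bag (union = {a, b, c, d, e, f, g, h}); every edge is covered by a bag; and for each vertex v the set of bags containing v is connected in the bag tree. The decomposition is therefore valid. The largest bag has 3 vertices, so the width is 2.

Yes; width 2.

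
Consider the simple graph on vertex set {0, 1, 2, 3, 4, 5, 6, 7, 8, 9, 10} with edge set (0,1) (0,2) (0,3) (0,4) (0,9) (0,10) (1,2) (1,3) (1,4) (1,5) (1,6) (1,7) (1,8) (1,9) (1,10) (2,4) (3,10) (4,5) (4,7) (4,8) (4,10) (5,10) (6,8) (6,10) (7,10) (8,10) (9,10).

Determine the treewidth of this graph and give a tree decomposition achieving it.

The largest bag has 4 vertices, giving width 3; this decomposition certifies tw(G) ≤ 3. On the other hand G contains the 4-clique {0, 1, 2, 4}. A clique must lie in a single bag of any decomposition, so no decomposition can have width below 3. Combining the bounds, tw(G) = 3.

Treewidth 3.
One such decomposition:
Bags: B1 = {0, 1, 4, 10}  B2 = {0, 1, 9, 10}  B3 = {0, 1, 3, 10}  B4 = {1, 4, 5, 10}  B5 = {1, 4, 7, 10}  B6 = {1, 4, 8, 10}  B7 = {0, 1, 2, 4}  B8 = {1, 6, 8, 10}
Tree: B1–B2, B1–B3, B1–B4, B1–B5, B5–B6, B1–B7, B6–B8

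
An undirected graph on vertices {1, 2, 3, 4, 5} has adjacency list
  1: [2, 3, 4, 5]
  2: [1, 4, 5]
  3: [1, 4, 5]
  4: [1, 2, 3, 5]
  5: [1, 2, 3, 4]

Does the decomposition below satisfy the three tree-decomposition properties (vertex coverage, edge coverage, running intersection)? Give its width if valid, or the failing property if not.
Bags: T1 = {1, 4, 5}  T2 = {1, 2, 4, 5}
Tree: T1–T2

No — vertex 3 appears in no bag.

A tree decomposition must satisfy three properties: every vertex lies in some bag; for every edge, both endpoints lie together in some bag; and for every vertex, the bags containing it form a connected subtree. Here vertex 3 appears in no bag, so the decomposition is invalid.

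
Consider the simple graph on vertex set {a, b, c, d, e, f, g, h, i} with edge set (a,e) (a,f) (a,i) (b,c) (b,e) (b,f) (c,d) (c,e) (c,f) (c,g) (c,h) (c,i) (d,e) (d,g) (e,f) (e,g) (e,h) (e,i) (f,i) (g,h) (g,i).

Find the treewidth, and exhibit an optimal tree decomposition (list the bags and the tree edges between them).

Each bag holds 4 vertices, so the decomposition has width 3, which upper-bounds the treewidth. On the other hand G contains the 4-clique {c, d, e, g}. A clique must lie in a single bag of any decomposition, so no decomposition can have width below 3. The upper and lower bounds meet at 3, so that is the treewidth.

Treewidth 3.
Bags: B1 = {c, d, e, g}  B2 = {c, e, g, i}  B3 = {c, e, f, i}  B4 = {b, c, e, f}  B5 = {a, e, f, i}  B6 = {c, e, g, h}
Tree: B1–B2, B2–B3, B3–B4, B3–B5, B2–B6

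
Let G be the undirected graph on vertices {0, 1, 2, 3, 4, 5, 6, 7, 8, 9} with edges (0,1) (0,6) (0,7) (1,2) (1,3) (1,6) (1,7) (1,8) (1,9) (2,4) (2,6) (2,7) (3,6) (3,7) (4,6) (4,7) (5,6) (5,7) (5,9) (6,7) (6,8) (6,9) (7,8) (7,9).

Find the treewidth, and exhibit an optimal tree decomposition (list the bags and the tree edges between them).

Every bag has size at most 4, so the width is 4 − 1 = 3 and tw(G) ≤ 3. On the other hand G contains the 4-clique {0, 1, 6, 7}. A clique must lie in a single bag of any decomposition, so no decomposition can have width below 3. The upper and lower bounds meet at 3, so that is the treewidth.

Treewidth 3.
One such decomposition:
Bags: B1 = {1, 6, 7, 9}  B2 = {1, 6, 7, 8}  B3 = {1, 2, 6, 7}  B4 = {5, 6, 7, 9}  B5 = {1, 3, 6, 7}  B6 = {0, 1, 6, 7}  B7 = {2, 4, 6, 7}
Tree: B1–B2, B1–B3, B1–B4, B2–B5, B3–B6, B3–B7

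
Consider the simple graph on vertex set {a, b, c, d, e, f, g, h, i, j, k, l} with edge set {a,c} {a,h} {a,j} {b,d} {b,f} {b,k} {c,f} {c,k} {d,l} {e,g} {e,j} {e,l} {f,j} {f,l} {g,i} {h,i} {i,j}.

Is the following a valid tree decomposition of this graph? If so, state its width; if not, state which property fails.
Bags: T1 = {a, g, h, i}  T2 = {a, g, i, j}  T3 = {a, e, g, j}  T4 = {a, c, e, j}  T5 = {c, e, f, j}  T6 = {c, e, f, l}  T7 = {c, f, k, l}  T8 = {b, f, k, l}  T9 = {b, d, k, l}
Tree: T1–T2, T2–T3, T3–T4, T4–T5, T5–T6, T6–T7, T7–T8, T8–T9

Yes; width 3.

Checking the three conditions: (i) the bags cover all of {a, b, c, d, e, f, g, h, i, j, k, l}; (ii) for each edge, some bag contains both endpoints; (iii) the bags containing any fixed vertex form a subtree. All hold, so the decomposition is valid with width 4 − 1 = 3.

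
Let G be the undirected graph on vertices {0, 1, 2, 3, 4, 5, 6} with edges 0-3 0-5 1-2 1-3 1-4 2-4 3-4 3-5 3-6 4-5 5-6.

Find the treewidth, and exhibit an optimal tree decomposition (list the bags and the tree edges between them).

The largest bag has 3 vertices, giving width 2; this decomposition certifies tw(G) ≤ 2. For the lower bound, the 3 vertices {1, 2, 4} are pairwise adjacent, and any tree decomposition puts a clique entirely inside one bag — forcing width ≥ 2. Therefore the treewidth is 2.

Treewidth 2.
Bags: B1 = {3, 4, 5}  B2 = {3, 5, 6}  B3 = {1, 3, 4}  B4 = {0, 3, 5}  B5 = {1, 2, 4}
Tree: B1–B2, B1–B3, B1–B4, B3–B5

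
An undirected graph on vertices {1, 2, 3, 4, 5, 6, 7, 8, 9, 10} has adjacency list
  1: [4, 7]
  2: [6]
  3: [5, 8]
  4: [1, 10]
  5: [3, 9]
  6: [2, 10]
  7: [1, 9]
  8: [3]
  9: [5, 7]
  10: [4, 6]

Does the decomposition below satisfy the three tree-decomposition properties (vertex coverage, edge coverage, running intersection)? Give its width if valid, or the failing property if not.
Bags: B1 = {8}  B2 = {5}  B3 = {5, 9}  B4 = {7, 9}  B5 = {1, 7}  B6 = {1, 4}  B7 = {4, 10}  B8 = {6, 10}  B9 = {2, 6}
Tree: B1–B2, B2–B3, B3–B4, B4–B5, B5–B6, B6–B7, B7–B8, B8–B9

No — vertex 3 appears in no bag.

A tree decomposition must satisfy three properties: every vertex lies in some bag; for every edge, both endpoints lie together in some bag; and for every vertex, the bags containing it form a connected subtree. Here vertex 3 appears in no bag, so the decomposition is invalid.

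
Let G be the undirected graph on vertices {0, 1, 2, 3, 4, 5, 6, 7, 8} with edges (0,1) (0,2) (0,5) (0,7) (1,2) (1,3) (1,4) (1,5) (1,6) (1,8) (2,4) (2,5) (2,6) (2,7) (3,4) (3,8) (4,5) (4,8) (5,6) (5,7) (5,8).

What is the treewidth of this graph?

3

A width-3 tree decomposition is:
Bags: B1 = {1, 2, 4, 5}  B2 = {1, 4, 5, 8}  B3 = {0, 1, 2, 5}  B4 = {1, 3, 4, 8}  B5 = {0, 2, 5, 7}  B6 = {1, 2, 5, 6}
Tree: B1–B2, B1–B3, B2–B4, B3–B5, B3–B6
Each bag holds 4 vertices, so the decomposition has width 3, which upper-bounds the treewidth. Conversely, {1, 3, 4, 8} is a clique of size 4, and the vertices of any clique must share a bag in every tree decomposition; so some bag has ≥ 4 vertices and tw(G) ≥ 3. Combining the bounds, tw(G) = 3.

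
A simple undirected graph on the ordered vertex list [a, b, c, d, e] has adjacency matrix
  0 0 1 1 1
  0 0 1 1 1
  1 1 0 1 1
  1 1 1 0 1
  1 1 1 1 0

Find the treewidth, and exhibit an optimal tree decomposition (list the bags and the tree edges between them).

Every bag has size at most 4, so the width is 4 − 1 = 3 and tw(G) ≤ 3. Conversely, {a, c, d, e} is a clique of size 4, and the vertices of any clique must share a bag in every tree decomposition; so some bag has ≥ 4 vertices and tw(G) ≥ 3. Hence tw(G) = 3 exactly.

Treewidth 3.
One such decomposition:
Bags: B1 = {a, c, d, e}  B2 = {b, c, d, e}
Tree: B1–B2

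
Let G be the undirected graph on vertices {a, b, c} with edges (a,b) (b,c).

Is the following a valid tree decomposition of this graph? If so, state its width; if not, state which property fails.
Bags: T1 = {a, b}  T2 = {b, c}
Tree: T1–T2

Checking the three conditions: (i) the bags cover all of {a, b, c}; (ii) for each edge, some bag contains both endpoints; (iii) the bags containing any fixed vertex form a subtree. All hold, so the decomposition is valid with width 2 − 1 = 1.

Yes; width 1.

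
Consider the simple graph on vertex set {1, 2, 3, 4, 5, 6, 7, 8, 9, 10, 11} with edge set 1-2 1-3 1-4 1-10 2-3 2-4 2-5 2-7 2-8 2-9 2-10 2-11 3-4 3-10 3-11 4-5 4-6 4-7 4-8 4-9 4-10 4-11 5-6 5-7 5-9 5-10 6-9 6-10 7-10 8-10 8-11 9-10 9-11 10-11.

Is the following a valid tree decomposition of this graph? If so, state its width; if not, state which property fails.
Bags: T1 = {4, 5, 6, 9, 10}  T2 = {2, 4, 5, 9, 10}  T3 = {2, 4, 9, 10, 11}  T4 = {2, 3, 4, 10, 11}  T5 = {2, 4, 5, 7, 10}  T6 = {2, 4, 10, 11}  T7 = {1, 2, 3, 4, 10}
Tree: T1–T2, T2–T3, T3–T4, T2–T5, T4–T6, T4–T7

No — vertex 8 appears in no bag.

A tree decomposition must satisfy three properties: every vertex lies in some bag; for every edge, both endpoints lie together in some bag; and for every vertex, the bags containing it form a connected subtree. Here vertex 8 appears in no bag, so the decomposition is invalid.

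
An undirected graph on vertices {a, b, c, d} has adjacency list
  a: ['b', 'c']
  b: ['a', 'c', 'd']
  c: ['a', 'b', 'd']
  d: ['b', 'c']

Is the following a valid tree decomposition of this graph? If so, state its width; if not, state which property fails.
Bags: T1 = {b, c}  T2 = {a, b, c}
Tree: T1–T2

No — vertex d appears in no bag.

A tree decomposition must satisfy three properties: every vertex lies in some bag; for every edge, both endpoints lie together in some bag; and for every vertex, the bags containing it form a connected subtree. Here vertex d appears in no bag, so the decomposition is invalid.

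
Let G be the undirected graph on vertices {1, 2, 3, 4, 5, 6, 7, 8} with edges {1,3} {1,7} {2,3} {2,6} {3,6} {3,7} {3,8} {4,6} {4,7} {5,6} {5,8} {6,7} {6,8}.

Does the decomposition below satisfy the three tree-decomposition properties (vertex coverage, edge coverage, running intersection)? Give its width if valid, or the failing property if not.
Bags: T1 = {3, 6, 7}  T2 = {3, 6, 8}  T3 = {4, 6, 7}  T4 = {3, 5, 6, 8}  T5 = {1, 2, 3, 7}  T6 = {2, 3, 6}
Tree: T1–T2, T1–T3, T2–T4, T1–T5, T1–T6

No — bags containing vertex 2 are not connected in the tree.

A tree decomposition must satisfy three properties: every vertex lies in some bag; for every edge, both endpoints lie together in some bag; and for every vertex, the bags containing it form a connected subtree. Here bags containing vertex 2 are not connected in the tree, so the decomposition is invalid.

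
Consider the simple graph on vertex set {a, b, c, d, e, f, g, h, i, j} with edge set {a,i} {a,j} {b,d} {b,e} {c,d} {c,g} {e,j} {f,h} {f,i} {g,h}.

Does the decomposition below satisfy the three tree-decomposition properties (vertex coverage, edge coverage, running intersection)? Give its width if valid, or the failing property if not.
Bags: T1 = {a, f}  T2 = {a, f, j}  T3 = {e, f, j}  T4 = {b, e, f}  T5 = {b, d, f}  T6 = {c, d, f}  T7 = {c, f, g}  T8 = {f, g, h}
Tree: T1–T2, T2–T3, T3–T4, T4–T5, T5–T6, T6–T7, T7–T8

No — vertex i appears in no bag.

A tree decomposition must satisfy three properties: every vertex lies in some bag; for every edge, both endpoints lie together in some bag; and for every vertex, the bags containing it form a connected subtree. Here vertex i appears in no bag, so the decomposition is invalid.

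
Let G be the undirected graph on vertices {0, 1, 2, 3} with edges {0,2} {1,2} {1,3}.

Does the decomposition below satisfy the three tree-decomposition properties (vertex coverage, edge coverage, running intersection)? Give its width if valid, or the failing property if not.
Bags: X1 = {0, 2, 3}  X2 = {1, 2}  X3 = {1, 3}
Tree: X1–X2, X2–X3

A tree decomposition must satisfy three properties: every vertex lies in some bag; for every edge, both endpoints lie together in some bag; and for every vertex, the bags containing it form a connected subtree. Here bags containing vertex 3 are not connected in the tree, so the decomposition is invalid.

No — bags containing vertex 3 are not connected in the tree.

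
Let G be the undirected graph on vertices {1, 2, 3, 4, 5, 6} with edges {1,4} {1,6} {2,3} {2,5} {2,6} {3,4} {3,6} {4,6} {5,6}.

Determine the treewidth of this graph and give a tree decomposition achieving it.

Treewidth 2.
One such decomposition:
Bags: B1 = {2, 5, 6}  B2 = {2, 3, 6}  B3 = {3, 4, 6}  B4 = {1, 4, 6}
Tree: B1–B2, B2–B3, B3–B4

Each bag holds 3 vertices, so the decomposition has width 2, which upper-bounds the treewidth. On the other hand G contains the 3-clique {1, 4, 6}. A clique must lie in a single bag of any decomposition, so no decomposition can have width below 2. Hence tw(G) = 2 exactly.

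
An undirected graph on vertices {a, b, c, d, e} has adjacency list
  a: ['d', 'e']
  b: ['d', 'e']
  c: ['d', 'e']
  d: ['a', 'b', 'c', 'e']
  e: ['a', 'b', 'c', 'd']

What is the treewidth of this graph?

2

A width-2 tree decomposition is:
Bags: B1 = {b, d, e}  B2 = {c, d, e}  B3 = {a, d, e}
Tree: B1–B2, B1–B3
The largest bag has 3 vertices, giving width 2; this decomposition certifies tw(G) ≤ 2. For the lower bound, the 3 vertices {c, d, e} are pairwise adjacent, and any tree decomposition puts a clique entirely inside one bag — forcing width ≥ 2. The upper and lower bounds meet at 2, so that is the treewidth.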